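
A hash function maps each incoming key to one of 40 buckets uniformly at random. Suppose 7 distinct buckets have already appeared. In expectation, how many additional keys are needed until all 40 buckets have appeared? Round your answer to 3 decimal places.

163.552

With k distinct buckets already seen, the next new one takes an expected 40/(40-k) keys.
Sum over k = 7,...,39: E = 40/33 + 40/32 + 40/31 + ... + 40/2 + 40/1 = 163.5519.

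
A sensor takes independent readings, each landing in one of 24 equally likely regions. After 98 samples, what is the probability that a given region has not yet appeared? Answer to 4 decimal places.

0.0154

Each sample misses the fixed region with probability (24-1)/24 = 23/24, independently.
P(still missing after 98) = (23/24)^98 = 0.01544.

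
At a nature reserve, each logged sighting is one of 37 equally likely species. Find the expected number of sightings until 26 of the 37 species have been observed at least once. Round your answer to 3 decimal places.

Going from k to k+1 distinct takes a geometric number of sightings with mean 37/(37-k).
Sum over k = 0,...,25: E = 37/37 + 37/36 + 37/35 + ... + 37/13 + 37/12 = 43.7232.

43.723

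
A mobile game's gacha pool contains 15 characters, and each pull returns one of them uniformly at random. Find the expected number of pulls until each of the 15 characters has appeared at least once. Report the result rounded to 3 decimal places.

Split into phases: going from k distinct to k+1 distinct takes on average 15/(15-k) pulls.
E[T] = 15/15 + 15/14 + 15/13 + ... + 15/2 + 15/1 = 15·H_{15}.
H_{15} = 3.3182, so E[T] = 49.7734.

49.773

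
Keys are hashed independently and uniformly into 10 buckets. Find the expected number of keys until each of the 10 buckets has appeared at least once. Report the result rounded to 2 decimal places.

29.29

The wait to go from k to k+1 distinct buckets is geometric with mean 10/(10-k).
E[T] = 10/10 + 10/9 + 10/8 + ... + 10/2 + 10/1 = 10·H_{10}.
H_{10} = 2.929, so E[T] = 29.290.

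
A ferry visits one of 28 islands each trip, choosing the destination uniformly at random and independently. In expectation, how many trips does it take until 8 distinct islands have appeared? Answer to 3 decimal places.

9.224

With k distinct islands already seen, the next new one arrives after an expected 28/(28-k) trips.
Sum over k = 0,...,7: E = 28/28 + 28/27 + 28/26 + ... + 28/22 + 28/21 = 9.2241.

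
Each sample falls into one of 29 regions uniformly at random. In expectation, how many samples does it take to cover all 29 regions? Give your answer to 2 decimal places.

After k distinct regions have appeared, the next sample gives a new one with probability (29-k)/29, so the expected wait for the (k+1)-th is 29/(29-k).
E[T] = 29/29 + 29/28 + 29/27 + ... + 29/2 + 29/1 = 29·H_{29}.
H_{29} = 3.962, so E[T] = 114.888.

114.89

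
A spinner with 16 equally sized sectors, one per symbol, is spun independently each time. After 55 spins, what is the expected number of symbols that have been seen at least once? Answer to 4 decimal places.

15.5402

For each symbol, P(seen in 55 spins) = 1 - (15/16)^55 = 0.97126.
By linearity of expectation, E[distinct seen] = 16·(1 - (15/16)^55) = 15.54023.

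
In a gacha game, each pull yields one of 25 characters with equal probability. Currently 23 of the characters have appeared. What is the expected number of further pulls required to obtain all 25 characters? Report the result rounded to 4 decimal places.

With k distinct characters already seen, the next new one takes an expected 25/(25-k) pulls.
Sum over k = 23,...,24: E = 25/2 + 25/1 = 37.50000.

37.5000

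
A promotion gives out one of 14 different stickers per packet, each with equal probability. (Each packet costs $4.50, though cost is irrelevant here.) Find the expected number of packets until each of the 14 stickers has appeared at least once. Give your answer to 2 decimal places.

The wait to go from k to k+1 distinct stickers is geometric with mean 14/(14-k).
E[T] = 14/14 + 14/13 + 14/12 + ... + 14/2 + 14/1 = 14·H_{14}.
H_{14} = 3.252, so E[T] = 45.522.

45.52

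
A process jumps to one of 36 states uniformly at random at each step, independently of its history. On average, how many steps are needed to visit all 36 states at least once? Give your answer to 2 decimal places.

The wait to go from k to k+1 distinct states is geometric with mean 36/(36-k).
E[T] = 36/36 + 36/35 + 36/34 + ... + 36/2 + 36/1 = 36·H_{36}.
H_{36} = 4.175, so E[T] = 150.284.

150.28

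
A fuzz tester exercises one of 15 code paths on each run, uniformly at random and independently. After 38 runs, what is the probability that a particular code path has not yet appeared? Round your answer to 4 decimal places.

0.0727

Each run misses the fixed code path with probability (15-1)/15 = 14/15, independently.
P(still missing after 38) = (14/15)^38 = 0.07268.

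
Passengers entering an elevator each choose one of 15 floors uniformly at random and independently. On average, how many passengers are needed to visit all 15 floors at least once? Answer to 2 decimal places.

49.77

Split into phases: going from k distinct to k+1 distinct takes on average 15/(15-k) passengers.
E[T] = 15/15 + 15/14 + 15/13 + ... + 15/2 + 15/1 = 15·H_{15}.
H_{15} = 3.318, so E[T] = 49.773.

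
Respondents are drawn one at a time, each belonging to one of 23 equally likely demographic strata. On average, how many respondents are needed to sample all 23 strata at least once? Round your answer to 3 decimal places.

After k distinct strata have appeared, the next respondent gives a new one with probability (23-k)/23, so the expected wait for the (k+1)-th is 23/(23-k).
E[T] = 23/23 + 23/22 + 23/21 + ... + 23/2 + 23/1 = 23·H_{23}.
H_{23} = 3.7343, so E[T] = 85.8887.

85.889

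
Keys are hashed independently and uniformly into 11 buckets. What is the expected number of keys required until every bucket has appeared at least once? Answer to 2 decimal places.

33.22

After k distinct buckets have appeared, the next key gives a new one with probability (11-k)/11, so the expected wait for the (k+1)-th is 11/(11-k).
E[T] = 11/11 + 11/10 + 11/9 + ... + 11/2 + 11/1 = 11·H_{11}.
H_{11} = 3.020, so E[T] = 33.219.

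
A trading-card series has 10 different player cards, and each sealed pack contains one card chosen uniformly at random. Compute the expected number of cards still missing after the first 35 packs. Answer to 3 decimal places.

0.250

For each card, P(unseen after 35) = (9/10)^35 = 0.0250.
By linearity of expectation, E[unseen] = 10·(9/10)^35 = 0.2503.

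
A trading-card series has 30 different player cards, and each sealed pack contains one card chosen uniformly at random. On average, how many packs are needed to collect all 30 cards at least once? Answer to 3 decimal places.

119.850

After k distinct cards have appeared, the next pack gives a new one with probability (30-k)/30, so the expected wait for the (k+1)-th is 30/(30-k).
E[T] = 30/30 + 30/29 + 30/28 + ... + 30/2 + 30/1 = 30·H_{30}.
H_{30} = 3.9950, so E[T] = 119.8496.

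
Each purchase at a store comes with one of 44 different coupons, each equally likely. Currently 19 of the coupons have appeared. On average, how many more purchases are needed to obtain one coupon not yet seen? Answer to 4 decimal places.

Each purchase yields a new coupon with probability (44-19)/44 = 25/44, so the wait is geometric with mean 44/25.
E = 44/25 = 1.76000.

1.7600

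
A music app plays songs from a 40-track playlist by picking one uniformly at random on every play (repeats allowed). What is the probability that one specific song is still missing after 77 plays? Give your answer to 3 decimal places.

On each play the fixed song fails to appear with probability 39/40.
P(still missing after 77) = (39/40)^77 = 0.1423.

0.142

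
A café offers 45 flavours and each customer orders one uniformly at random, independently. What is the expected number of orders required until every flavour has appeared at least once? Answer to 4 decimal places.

The wait to go from k to k+1 distinct flavours is geometric with mean 45/(45-k).
E[T] = 45/45 + 45/44 + 45/43 + ... + 45/2 + 45/1 = 45·H_{45}.
H_{45} = 4.39495, so E[T] = 197.77267.

197.7727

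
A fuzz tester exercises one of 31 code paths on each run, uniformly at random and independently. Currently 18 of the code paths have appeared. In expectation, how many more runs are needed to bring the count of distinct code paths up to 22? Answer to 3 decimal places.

10.886

From k distinct to k+1 distinct takes on average 31/(31-k) runs.
Sum over k = 18,...,21: E = 31/13 + 31/12 + 31/11 + 31/10 = 10.8861.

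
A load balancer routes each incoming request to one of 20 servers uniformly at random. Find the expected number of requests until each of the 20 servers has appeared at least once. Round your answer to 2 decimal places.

The wait to go from k to k+1 distinct servers is geometric with mean 20/(20-k).
E[T] = 20/20 + 20/19 + 20/18 + ... + 20/2 + 20/1 = 20·H_{20}.
H_{20} = 3.598, so E[T] = 71.955.

71.95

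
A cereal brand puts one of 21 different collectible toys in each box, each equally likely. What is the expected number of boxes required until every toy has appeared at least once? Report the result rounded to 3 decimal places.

76.553

The wait to go from k to k+1 distinct toys is geometric with mean 21/(21-k).
E[T] = 21/21 + 21/20 + 21/19 + ... + 21/2 + 21/1 = 21·H_{21}.
H_{21} = 3.6454, so E[T] = 76.5525.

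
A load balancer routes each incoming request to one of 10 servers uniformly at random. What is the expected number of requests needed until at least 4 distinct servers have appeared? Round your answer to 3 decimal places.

With k distinct servers already seen, the next new one arrives after an expected 10/(10-k) requests.
Sum over k = 0,...,3: E = 10/10 + 10/9 + 10/8 + 10/7 = 4.7897.

4.790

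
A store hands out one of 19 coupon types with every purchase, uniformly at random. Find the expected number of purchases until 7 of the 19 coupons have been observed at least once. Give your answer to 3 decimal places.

8.446

Going from k to k+1 distinct takes a geometric number of purchases with mean 19/(19-k).
Sum over k = 0,...,6: E = 19/19 + 19/18 + 19/17 + ... + 19/14 + 19/13 = 8.4461.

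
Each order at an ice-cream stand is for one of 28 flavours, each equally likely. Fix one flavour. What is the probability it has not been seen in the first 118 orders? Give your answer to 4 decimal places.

0.0137

Each order misses the fixed flavour with probability (28-1)/28 = 27/28, independently.
P(still missing after 118) = (27/28)^118 = 0.01369.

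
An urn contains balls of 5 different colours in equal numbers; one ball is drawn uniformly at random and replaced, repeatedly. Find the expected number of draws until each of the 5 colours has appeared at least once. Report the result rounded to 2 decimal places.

The wait to go from k to k+1 distinct colours is geometric with mean 5/(5-k).
E[T] = 5/5 + 5/4 + 5/3 + 5/2 + 5/1 = 5·H_{5}.
H_{5} = 2.283, so E[T] = 11.417.

11.42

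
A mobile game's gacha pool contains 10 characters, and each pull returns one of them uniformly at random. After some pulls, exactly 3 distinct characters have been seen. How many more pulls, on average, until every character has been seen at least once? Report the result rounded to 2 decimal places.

The wait to go from k to k+1 distinct characters is geometric with mean 10/(10-k).
Sum over k = 3,...,9: E = 10/7 + 10/6 + 10/5 + ... + 10/2 + 10/1 = 25.929.

25.93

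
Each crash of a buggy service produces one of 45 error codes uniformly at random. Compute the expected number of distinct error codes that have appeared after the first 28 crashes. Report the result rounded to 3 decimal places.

21.015

For each error code, P(seen in 28 crashes) = 1 - (44/45)^28 = 0.4670.
By linearity of expectation, E[distinct seen] = 45·(1 - (44/45)^28) = 21.0151.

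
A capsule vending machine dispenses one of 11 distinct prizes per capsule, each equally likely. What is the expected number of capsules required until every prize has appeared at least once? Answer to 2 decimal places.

33.22

The wait to go from k to k+1 distinct prizes is geometric with mean 11/(11-k).
E[T] = 11/11 + 11/10 + 11/9 + ... + 11/2 + 11/1 = 11·H_{11}.
H_{11} = 3.020, so E[T] = 33.219.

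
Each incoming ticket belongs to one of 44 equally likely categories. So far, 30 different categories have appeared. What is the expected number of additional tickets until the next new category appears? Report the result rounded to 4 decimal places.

The number of tickets until the next new category is geometric with success probability 14/44, so its mean is 44/14.
E = 44/14 = 3.14286.

3.1429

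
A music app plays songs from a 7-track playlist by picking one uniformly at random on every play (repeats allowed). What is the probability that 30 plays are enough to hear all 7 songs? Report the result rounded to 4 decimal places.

0.9322

By inclusion–exclusion over which songs are missing,
P(all seen) = Σ_{j=0}^{7} (-1)^j C(7,j)((7-j)/7)^30
= 1.00000 - 0.06866 + 0.00087 - 0.00000 + 0.00000 - 0.00000 + 0.00000 - 0.00000
= 0.93221.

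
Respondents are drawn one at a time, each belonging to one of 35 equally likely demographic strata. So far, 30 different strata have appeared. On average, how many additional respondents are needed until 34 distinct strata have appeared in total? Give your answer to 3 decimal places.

44.917

With k distinct strata already seen, the next new one takes an expected 35/(35-k) respondents.
Sum over k = 30,...,33: E = 35/5 + 35/4 + 35/3 + 35/2 = 44.9167.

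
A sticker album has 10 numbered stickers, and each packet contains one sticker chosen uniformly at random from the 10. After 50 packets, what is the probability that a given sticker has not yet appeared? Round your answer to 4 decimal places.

Each packet misses the fixed sticker with probability (10-1)/10 = 9/10, independently.
P(still missing after 50) = (9/10)^50 = 0.00515.

0.0052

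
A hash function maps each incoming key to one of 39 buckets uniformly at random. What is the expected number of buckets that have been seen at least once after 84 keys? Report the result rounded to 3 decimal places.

34.600

For each bucket, P(seen in 84 keys) = 1 - (38/39)^84 = 0.8872.
By linearity of expectation, E[distinct seen] = 39·(1 - (38/39)^84) = 34.5999.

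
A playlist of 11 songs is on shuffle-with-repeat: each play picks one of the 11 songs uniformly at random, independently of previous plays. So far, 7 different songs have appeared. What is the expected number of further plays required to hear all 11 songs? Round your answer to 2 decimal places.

22.92

The wait to go from k to k+1 distinct songs is geometric with mean 11/(11-k).
Sum over k = 7,...,10: E = 11/4 + 11/3 + 11/2 + 11/1 = 22.917.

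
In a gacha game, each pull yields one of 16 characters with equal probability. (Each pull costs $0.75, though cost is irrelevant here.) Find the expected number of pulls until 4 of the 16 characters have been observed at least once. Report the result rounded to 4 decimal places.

With k distinct characters already seen, the next new one arrives after an expected 16/(16-k) pulls.
Sum over k = 0,...,3: E = 16/16 + 16/15 + 16/14 + 16/13 = 4.44029.

4.4403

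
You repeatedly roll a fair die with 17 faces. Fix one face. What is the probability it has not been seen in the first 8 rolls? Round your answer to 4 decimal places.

On each roll the fixed face fails to appear with probability 16/17.
P(still missing after 8) = (16/17)^8 = 0.61570.

0.6157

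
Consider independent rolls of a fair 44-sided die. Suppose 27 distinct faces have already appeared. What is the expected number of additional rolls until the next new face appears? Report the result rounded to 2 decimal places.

The number of rolls until the next new face is geometric with success probability 17/44, so its mean is 44/17.
E = 44/17 = 2.588.

2.59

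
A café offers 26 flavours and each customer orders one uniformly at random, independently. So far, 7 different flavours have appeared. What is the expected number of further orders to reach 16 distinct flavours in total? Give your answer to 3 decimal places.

From k distinct to k+1 distinct takes on average 26/(26-k) orders.
Sum over k = 7,...,15: E = 26/19 + 26/18 + 26/17 + ... + 26/12 + 26/11 = 16.0881.

16.088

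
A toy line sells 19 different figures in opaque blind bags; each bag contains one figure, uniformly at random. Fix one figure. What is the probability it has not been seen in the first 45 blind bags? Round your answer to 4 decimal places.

Each blind bag misses the fixed figure with probability (19-1)/19 = 18/19, independently.
P(still missing after 45) = (18/19)^45 = 0.08777.

0.0878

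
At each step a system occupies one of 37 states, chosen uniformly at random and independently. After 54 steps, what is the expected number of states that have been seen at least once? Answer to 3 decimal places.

For each state, P(seen in 54 steps) = 1 - (36/37)^54 = 0.7723.
By linearity of expectation, E[distinct seen] = 37·(1 - (36/37)^54) = 28.5736.

28.574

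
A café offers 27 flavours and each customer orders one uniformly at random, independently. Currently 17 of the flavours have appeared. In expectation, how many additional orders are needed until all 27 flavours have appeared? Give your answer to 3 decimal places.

79.082

With k distinct flavours already seen, the next new one takes an expected 27/(27-k) orders.
Sum over k = 17,...,26: E = 27/10 + 27/9 + 27/8 + ... + 27/2 + 27/1 = 79.0821.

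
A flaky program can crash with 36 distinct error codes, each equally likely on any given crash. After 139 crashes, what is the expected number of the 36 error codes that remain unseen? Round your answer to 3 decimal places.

0.717

For each error code, P(unseen after 139) = (35/36)^139 = 0.0199.
By linearity of expectation, E[unseen] = 36·(35/36)^139 = 0.7173.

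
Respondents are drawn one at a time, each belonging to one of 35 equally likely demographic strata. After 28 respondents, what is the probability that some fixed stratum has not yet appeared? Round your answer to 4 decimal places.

On each respondent the fixed stratum fails to appear with probability 34/35.
P(still missing after 28) = (34/35)^28 = 0.44412.

0.4441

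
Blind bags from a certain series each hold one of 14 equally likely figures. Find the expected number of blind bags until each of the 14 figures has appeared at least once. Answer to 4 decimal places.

Split into phases: going from k distinct to k+1 distinct takes on average 14/(14-k) blind bags.
E[T] = 14/14 + 14/13 + 14/12 + ... + 14/2 + 14/1 = 14·H_{14}.
H_{14} = 3.25156, so E[T] = 45.52187.

45.5219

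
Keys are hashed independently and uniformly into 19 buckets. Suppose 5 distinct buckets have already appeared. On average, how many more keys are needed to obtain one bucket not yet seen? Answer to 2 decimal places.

1.36

The number of keys until the next new bucket is geometric with success probability 14/19, so its mean is 19/14.
E = 19/14 = 1.357.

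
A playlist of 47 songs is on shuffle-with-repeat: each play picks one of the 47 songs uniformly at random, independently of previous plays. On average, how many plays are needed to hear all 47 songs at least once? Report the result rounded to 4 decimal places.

208.5843

After k distinct songs have appeared, the next play gives a new one with probability (47-k)/47, so the expected wait for the (k+1)-th is 47/(47-k).
E[T] = 47/47 + 47/46 + 47/45 + ... + 47/2 + 47/1 = 47·H_{47}.
H_{47} = 4.43796, so E[T] = 208.58430.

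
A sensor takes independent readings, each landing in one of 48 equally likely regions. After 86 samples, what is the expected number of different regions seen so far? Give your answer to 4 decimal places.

40.1493

For each region, P(seen in 86 samples) = 1 - (47/48)^86 = 0.83644.
By linearity of expectation, E[distinct seen] = 48·(1 - (47/48)^86) = 40.14926.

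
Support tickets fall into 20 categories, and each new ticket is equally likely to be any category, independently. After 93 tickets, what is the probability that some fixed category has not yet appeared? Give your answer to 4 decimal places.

0.0085

Each ticket misses the fixed category with probability (20-1)/20 = 19/20, independently.
P(still missing after 93) = (19/20)^93 = 0.00848.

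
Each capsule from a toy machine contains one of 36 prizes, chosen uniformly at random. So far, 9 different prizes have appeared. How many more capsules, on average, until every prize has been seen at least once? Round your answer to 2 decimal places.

With k distinct prizes already seen, the next new one takes an expected 36/(36-k) capsules.
Sum over k = 9,...,35: E = 36/27 + 36/26 + 36/25 + ... + 36/2 + 36/1 = 140.092.

140.09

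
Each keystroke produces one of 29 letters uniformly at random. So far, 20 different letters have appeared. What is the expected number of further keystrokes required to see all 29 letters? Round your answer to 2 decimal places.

The wait to go from k to k+1 distinct letters is geometric with mean 29/(29-k).
Sum over k = 20,...,28: E = 29/9 + 29/8 + 29/7 + ... + 29/2 + 29/1 = 82.040.

82.04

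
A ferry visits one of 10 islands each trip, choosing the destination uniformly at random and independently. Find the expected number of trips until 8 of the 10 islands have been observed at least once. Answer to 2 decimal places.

14.29

With k distinct islands already seen, the next new one arrives after an expected 10/(10-k) trips.
Sum over k = 0,...,7: E = 10/10 + 10/9 + 10/8 + ... + 10/4 + 10/3 = 14.290.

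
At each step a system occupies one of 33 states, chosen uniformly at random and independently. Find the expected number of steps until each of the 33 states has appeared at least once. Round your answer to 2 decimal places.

The wait to go from k to k+1 distinct states is geometric with mean 33/(33-k).
E[T] = 33/33 + 33/32 + 33/31 + ... + 33/2 + 33/1 = 33·H_{33}.
H_{33} = 4.089, so E[T] = 134.930.

134.93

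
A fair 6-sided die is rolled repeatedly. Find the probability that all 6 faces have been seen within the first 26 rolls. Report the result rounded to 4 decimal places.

By inclusion–exclusion over which faces are missing,
P(all seen) = Σ_{j=0}^{6} (-1)^j C(6,j)((6-j)/6)^26
= 1.00000 - 0.05241 + 0.00040 - 0.00000 + 0.00000 - 0.00000 + 0.00000
= 0.94798.

0.9480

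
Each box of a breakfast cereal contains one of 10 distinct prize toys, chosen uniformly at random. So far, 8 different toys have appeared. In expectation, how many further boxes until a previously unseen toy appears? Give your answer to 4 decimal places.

Each box yields a new toy with probability (10-8)/10 = 2/10, so the wait is geometric with mean 10/2.
E = 10/2 = 5.00000.

5.0000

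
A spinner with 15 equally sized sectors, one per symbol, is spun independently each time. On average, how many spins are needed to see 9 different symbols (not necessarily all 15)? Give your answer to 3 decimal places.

13.023

With k distinct symbols already seen, the next new one arrives after an expected 15/(15-k) spins.
Sum over k = 0,...,8: E = 15/15 + 15/14 + 15/13 + ... + 15/8 + 15/7 = 13.0234.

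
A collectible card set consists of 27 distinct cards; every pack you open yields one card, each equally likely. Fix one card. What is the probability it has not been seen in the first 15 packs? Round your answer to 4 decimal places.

0.5677

Each pack misses the fixed card with probability (27-1)/27 = 26/27, independently.
P(still missing after 15) = (26/27)^15 = 0.56773.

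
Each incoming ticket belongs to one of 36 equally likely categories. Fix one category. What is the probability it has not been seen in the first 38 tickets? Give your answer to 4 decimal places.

0.3428

Each ticket misses the fixed category with probability (36-1)/36 = 35/36, independently.
P(still missing after 38) = (35/36)^38 = 0.34284.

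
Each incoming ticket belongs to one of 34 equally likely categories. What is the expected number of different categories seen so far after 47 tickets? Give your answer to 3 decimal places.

For each category, P(seen in 47 tickets) = 1 - (33/34)^47 = 0.7542.
By linearity of expectation, E[distinct seen] = 34·(1 - (33/34)^47) = 25.6416.

25.642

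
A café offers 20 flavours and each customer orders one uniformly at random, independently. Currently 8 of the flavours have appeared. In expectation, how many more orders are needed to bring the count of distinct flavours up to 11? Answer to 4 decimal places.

With k distinct flavours already seen, the next new one takes an expected 20/(20-k) orders.
Sum over k = 8,...,10: E = 20/12 + 20/11 + 20/10 = 5.48485.

5.4848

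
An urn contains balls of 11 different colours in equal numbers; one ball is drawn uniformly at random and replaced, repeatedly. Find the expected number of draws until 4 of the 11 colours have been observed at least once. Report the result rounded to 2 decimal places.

4.70

Going from k to k+1 distinct takes a geometric number of draws with mean 11/(11-k).
Sum over k = 0,...,3: E = 11/11 + 11/10 + 11/9 + 11/8 = 4.697.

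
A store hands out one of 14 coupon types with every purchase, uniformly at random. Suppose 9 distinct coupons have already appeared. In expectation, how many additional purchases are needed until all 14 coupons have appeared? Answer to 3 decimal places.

The wait to go from k to k+1 distinct coupons is geometric with mean 14/(14-k).
Sum over k = 9,...,13: E = 14/5 + 14/4 + 14/3 + 14/2 + 14/1 = 31.9667.

31.967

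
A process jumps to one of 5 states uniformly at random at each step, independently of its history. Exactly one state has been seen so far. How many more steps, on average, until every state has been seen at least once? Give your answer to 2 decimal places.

10.42

From k distinct to k+1 distinct takes on average 5/(5-k) steps.
Sum over k = 1,...,4: E = 5/4 + 5/3 + 5/2 + 5/1 = 10.417.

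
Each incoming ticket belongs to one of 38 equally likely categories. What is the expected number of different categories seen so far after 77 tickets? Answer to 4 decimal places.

33.1249

For each category, P(seen in 77 tickets) = 1 - (37/38)^77 = 0.87171.
By linearity of expectation, E[distinct seen] = 38·(1 - (37/38)^77) = 33.12495.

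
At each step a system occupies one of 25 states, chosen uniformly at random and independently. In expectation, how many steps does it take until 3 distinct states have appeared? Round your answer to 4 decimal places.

3.1286

With k distinct states already seen, the next new one arrives after an expected 25/(25-k) steps.
Sum over k = 0,...,2: E = 25/25 + 25/24 + 25/23 = 3.12862.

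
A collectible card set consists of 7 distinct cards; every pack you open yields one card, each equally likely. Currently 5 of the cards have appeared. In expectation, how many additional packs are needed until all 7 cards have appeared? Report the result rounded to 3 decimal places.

From k distinct to k+1 distinct takes on average 7/(7-k) packs.
Sum over k = 5,...,6: E = 7/2 + 7/1 = 10.5000.

10.500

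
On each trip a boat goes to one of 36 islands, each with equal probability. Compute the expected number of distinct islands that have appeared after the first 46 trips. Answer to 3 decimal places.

26.148

For each island, P(seen in 46 trips) = 1 - (35/36)^46 = 0.7263.
By linearity of expectation, E[distinct seen] = 36·(1 - (35/36)^46) = 26.1482.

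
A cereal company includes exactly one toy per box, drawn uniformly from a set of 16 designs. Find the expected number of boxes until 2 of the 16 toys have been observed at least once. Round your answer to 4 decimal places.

2.0667

With k distinct toys already seen, the next new one arrives after an expected 16/(16-k) boxes.
Sum over k = 0,...,1: E = 16/16 + 16/15 = 2.06667.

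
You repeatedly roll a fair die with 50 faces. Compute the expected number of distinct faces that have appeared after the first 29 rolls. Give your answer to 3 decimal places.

22.169

For each face, P(seen in 29 rolls) = 1 - (49/50)^29 = 0.4434.
By linearity of expectation, E[distinct seen] = 50·(1 - (49/50)^29) = 22.1692.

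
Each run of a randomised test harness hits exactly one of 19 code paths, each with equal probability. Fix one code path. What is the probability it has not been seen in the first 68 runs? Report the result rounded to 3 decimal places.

0.025

On each run the fixed code path fails to appear with probability 18/19.
P(still missing after 68) = (18/19)^68 = 0.0253.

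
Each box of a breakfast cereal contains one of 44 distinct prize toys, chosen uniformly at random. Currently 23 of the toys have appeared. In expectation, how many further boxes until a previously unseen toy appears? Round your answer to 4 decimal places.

2.0952

Each box yields a new toy with probability (44-23)/44 = 21/44, so the wait is geometric with mean 44/21.
E = 44/21 = 2.09524.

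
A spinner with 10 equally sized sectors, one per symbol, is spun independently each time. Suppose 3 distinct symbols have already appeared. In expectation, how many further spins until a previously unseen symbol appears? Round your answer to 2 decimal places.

Each spin yields a new symbol with probability (10-3)/10 = 7/10, so the wait is geometric with mean 10/7.
E = 10/7 = 1.429.

1.43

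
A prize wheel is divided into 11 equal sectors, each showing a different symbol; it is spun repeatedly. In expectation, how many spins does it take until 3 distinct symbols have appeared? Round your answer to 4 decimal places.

3.3222

With k distinct symbols already seen, the next new one arrives after an expected 11/(11-k) spins.
Sum over k = 0,...,2: E = 11/11 + 11/10 + 11/9 = 3.32222.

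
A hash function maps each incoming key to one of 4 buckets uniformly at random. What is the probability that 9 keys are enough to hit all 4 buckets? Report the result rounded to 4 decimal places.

By inclusion–exclusion over which buckets are missing,
P(all seen) = Σ_{j=0}^{4} (-1)^j C(4,j)((4-j)/4)^9
= 1.00000 - 0.30034 + 0.01172 - 0.00002 + 0.00000
= 0.71136.

0.7114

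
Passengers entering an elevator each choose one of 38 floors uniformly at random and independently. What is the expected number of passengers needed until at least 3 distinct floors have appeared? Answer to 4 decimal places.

3.0826

Going from k to k+1 distinct takes a geometric number of passengers with mean 38/(38-k).
Sum over k = 0,...,2: E = 38/38 + 38/37 + 38/36 = 3.08258.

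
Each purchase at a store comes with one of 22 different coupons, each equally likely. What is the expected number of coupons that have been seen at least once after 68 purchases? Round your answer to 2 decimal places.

21.07

For each coupon, P(seen in 68 purchases) = 1 - (21/22)^68 = 0.958.
By linearity of expectation, E[distinct seen] = 22·(1 - (21/22)^68) = 21.070.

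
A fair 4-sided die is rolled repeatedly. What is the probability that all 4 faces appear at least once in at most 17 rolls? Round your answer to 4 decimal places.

0.9700

Let A_i be the event that face i is missing after 17 rolls. By inclusion–exclusion on the A_i,
P(all seen) = Σ_{j=0}^{4} (-1)^j C(4,j)((4-j)/4)^17
= 1.00000 - 0.03007 + 0.00005 - 0.00000 + 0.00000
= 0.96998.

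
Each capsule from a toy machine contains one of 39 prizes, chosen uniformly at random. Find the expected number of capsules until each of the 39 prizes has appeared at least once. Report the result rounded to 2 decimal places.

After k distinct prizes have appeared, the next capsule gives a new one with probability (39-k)/39, so the expected wait for the (k+1)-th is 39/(39-k).
E[T] = 39/39 + 39/38 + 39/37 + ... + 39/2 + 39/1 = 39·H_{39}.
H_{39} = 4.254, so E[T] = 165.888.

165.89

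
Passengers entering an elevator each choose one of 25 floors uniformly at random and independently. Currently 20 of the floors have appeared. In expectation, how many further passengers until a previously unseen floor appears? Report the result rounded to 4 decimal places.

5.0000

Each passenger yields a new floor with probability (25-20)/25 = 5/25, so the wait is geometric with mean 25/5.
E = 25/5 = 5.00000.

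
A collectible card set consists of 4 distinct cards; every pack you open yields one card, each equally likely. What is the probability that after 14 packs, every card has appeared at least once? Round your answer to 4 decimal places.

By inclusion–exclusion over which cards are missing,
P(all seen) = Σ_{j=0}^{4} (-1)^j C(4,j)((4-j)/4)^14
= 1.00000 - 0.07127 + 0.00037 - 0.00000 + 0.00000
= 0.92909.

0.9291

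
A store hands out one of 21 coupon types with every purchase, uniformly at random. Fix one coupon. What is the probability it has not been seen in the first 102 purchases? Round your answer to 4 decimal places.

Each purchase misses the fixed coupon with probability (21-1)/21 = 20/21, independently.
P(still missing after 102) = (20/21)^102 = 0.00690.

0.0069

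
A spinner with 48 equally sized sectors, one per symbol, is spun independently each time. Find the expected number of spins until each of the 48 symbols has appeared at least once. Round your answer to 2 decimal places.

The wait to go from k to k+1 distinct symbols is geometric with mean 48/(48-k).
E[T] = 48/48 + 48/47 + 48/46 + ... + 48/2 + 48/1 = 48·H_{48}.
H_{48} = 4.459, so E[T] = 214.022.

214.02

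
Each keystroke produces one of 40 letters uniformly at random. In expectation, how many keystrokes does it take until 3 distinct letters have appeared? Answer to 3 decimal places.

3.078

Going from k to k+1 distinct takes a geometric number of keystrokes with mean 40/(40-k).
Sum over k = 0,...,2: E = 40/40 + 40/39 + 40/38 = 3.0783.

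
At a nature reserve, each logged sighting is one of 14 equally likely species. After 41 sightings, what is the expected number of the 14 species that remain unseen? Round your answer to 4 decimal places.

For each species, P(unseen after 41) = (13/14)^41 = 0.04791.
By linearity of expectation, E[unseen] = 14·(13/14)^41 = 0.67074.

0.6707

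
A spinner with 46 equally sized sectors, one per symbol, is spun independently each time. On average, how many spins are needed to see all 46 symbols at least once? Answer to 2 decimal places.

203.17

After k distinct symbols have appeared, the next spin gives a new one with probability (46-k)/46, so the expected wait for the (k+1)-th is 46/(46-k).
E[T] = 46/46 + 46/45 + 46/44 + ... + 46/2 + 46/1 = 46·H_{46}.
H_{46} = 4.417, so E[T] = 203.168.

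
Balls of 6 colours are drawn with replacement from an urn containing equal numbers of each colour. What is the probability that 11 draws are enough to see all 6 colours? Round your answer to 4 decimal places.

Let A_i be the event that colour i is missing after 11 draws. By inclusion–exclusion on the A_i,
P(all seen) = Σ_{j=0}^{6} (-1)^j C(6,j)((6-j)/6)^11
= 1.00000 - 0.80753 + 0.17342 - 0.00977 + 0.00008 - 0.00000 + 0.00000
= 0.35621.

0.3562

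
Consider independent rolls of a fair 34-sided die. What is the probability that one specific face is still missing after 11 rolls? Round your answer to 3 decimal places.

On each roll the fixed face fails to appear with probability 33/34.
P(still missing after 11) = (33/34)^11 = 0.7201.

0.720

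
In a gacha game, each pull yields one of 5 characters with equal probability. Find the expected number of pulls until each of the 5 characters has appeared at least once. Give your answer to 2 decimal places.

The wait to go from k to k+1 distinct characters is geometric with mean 5/(5-k).
E[T] = 5/5 + 5/4 + 5/3 + 5/2 + 5/1 = 5·H_{5}.
H_{5} = 2.283, so E[T] = 11.417.

11.42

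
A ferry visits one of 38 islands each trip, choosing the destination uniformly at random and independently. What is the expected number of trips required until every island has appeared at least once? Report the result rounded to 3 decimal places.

Split into phases: going from k distinct to k+1 distinct takes on average 38/(38-k) trips.
E[T] = 38/38 + 38/37 + 38/36 + ... + 38/2 + 38/1 = 38·H_{38}.
H_{38} = 4.2279, so E[T] = 160.6603.

160.660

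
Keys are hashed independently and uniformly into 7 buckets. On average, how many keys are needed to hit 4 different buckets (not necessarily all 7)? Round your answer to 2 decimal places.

With k distinct buckets already seen, the next new one arrives after an expected 7/(7-k) keys.
Sum over k = 0,...,3: E = 7/7 + 7/6 + 7/5 + 7/4 = 5.317.

5.32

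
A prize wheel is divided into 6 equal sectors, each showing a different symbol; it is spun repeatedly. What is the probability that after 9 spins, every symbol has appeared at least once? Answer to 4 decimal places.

By inclusion–exclusion over which symbols are missing,
P(all seen) = Σ_{j=0}^{6} (-1)^j C(6,j)((6-j)/6)^9
= 1.00000 - 1.16284 + 0.39018 - 0.03906 + 0.00076 - 0.00000 + 0.00000
= 0.18904.

0.1890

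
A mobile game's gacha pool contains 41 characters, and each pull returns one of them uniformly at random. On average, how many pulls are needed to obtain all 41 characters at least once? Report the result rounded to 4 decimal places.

The wait to go from k to k+1 distinct characters is geometric with mean 41/(41-k).
E[T] = 41/41 + 41/40 + 41/39 + ... + 41/2 + 41/1 = 41·H_{41}.
H_{41} = 4.30293, so E[T] = 176.42026.

176.4203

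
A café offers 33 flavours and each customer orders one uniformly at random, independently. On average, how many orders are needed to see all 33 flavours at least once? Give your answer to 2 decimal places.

Split into phases: going from k distinct to k+1 distinct takes on average 33/(33-k) orders.
E[T] = 33/33 + 33/32 + 33/31 + ... + 33/2 + 33/1 = 33·H_{33}.
H_{33} = 4.089, so E[T] = 134.930.

134.93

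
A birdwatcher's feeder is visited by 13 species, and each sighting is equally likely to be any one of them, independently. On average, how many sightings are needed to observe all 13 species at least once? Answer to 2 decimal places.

41.34

Split into phases: going from k distinct to k+1 distinct takes on average 13/(13-k) sightings.
E[T] = 13/13 + 13/12 + 13/11 + ... + 13/2 + 13/1 = 13·H_{13}.
H_{13} = 3.180, so E[T] = 41.342.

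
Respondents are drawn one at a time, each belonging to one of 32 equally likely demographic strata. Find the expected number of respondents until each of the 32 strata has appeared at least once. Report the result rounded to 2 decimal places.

129.87

After k distinct strata have appeared, the next respondent gives a new one with probability (32-k)/32, so the expected wait for the (k+1)-th is 32/(32-k).
E[T] = 32/32 + 32/31 + 32/30 + ... + 32/2 + 32/1 = 32·H_{32}.
H_{32} = 4.058, so E[T] = 129.872.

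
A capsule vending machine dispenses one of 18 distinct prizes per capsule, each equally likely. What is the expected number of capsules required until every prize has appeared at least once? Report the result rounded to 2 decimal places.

After k distinct prizes have appeared, the next capsule gives a new one with probability (18-k)/18, so the expected wait for the (k+1)-th is 18/(18-k).
E[T] = 18/18 + 18/17 + 18/16 + ... + 18/2 + 18/1 = 18·H_{18}.
H_{18} = 3.495, so E[T] = 62.912.

62.91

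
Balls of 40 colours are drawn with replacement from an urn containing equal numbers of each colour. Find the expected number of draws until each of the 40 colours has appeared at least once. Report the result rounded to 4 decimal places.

After k distinct colours have appeared, the next draw gives a new one with probability (40-k)/40, so the expected wait for the (k+1)-th is 40/(40-k).
E[T] = 40/40 + 40/39 + 40/38 + ... + 40/2 + 40/1 = 40·H_{40}.
H_{40} = 4.27854, so E[T] = 171.14172.

171.1417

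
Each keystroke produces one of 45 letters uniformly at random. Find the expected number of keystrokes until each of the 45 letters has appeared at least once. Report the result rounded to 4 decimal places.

197.7727

Split into phases: going from k distinct to k+1 distinct takes on average 45/(45-k) keystrokes.
E[T] = 45/45 + 45/44 + 45/43 + ... + 45/2 + 45/1 = 45·H_{45}.
H_{45} = 4.39495, so E[T] = 197.77267.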